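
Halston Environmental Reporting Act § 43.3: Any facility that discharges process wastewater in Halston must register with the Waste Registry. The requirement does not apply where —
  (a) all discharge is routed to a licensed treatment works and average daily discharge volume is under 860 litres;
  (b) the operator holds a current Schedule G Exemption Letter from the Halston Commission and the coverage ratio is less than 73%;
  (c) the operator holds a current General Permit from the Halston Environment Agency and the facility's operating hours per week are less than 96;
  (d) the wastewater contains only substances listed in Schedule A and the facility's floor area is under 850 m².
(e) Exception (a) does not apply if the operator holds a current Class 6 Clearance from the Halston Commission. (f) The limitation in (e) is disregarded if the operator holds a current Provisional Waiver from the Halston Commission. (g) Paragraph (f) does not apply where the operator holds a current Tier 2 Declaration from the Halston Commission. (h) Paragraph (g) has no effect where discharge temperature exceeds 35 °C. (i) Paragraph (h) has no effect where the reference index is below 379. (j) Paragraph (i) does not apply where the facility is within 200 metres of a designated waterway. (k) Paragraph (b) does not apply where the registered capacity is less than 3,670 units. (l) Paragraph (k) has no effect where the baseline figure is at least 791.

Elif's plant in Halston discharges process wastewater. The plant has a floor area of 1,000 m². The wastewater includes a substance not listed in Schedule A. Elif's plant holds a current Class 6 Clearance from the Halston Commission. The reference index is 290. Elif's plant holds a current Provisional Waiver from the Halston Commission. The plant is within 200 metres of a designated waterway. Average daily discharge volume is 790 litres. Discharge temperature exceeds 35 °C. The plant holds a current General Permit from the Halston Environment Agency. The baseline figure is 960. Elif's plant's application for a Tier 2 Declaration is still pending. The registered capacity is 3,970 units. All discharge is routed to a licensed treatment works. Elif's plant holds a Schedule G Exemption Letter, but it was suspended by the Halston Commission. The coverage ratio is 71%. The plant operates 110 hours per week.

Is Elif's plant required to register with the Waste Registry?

All of (a)'s requirements are met (discharge is routed to a licensed treatment works; average daily discharge volume is 790 litres, under the 860 litres limit). Considering the limiting provisions: (e) would limit (a) — a current Class 6 Clearance is held — but (f) sets (e) aside: (f) operates against (e): a current Provisional Waiver is held. (g), which would lift (f), is inapplicable — the Tier 2 Declaration is not current. (a) remains available.
Exception (b) requires that the operator holds a current Schedule G Exemption Letter from the Halston Commission; but there is no Schedule G Exemption Letter in force, so (b) is unavailable.
Exception (c) fails — the facility's operating hours per week are 110, not less than 96.
Exception (d) fails — the wastewater includes a non-Schedule-A substance.

No — exception (a) applies; Elif's plant is not required to register with the Waste Registry.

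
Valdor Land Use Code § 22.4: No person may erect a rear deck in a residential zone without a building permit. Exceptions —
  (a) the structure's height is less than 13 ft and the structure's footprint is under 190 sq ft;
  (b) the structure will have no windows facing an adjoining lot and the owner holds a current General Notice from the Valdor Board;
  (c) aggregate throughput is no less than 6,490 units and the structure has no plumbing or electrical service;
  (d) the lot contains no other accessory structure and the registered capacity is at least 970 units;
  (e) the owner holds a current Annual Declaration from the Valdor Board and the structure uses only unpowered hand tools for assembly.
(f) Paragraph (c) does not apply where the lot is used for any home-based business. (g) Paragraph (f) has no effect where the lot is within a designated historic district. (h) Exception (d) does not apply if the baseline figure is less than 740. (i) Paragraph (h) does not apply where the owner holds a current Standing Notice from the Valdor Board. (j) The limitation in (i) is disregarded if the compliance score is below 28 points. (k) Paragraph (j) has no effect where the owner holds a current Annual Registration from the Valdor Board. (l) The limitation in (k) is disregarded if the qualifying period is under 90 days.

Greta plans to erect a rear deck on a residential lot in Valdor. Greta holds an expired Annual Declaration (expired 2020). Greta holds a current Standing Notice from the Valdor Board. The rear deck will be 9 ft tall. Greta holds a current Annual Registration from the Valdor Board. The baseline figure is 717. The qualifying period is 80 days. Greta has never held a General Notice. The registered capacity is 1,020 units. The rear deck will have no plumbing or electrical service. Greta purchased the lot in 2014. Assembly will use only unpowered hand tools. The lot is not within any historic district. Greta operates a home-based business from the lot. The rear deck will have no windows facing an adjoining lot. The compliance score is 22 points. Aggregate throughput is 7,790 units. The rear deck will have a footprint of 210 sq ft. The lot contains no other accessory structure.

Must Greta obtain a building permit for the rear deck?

Exception (a) fails — the structure's footprint is 210 sq ft, not under 190 sq ft.
Exception (b) requires that the owner holds a current General Notice from the Valdor Board; but no current General Notice is held, so (b) is unavailable.
Exception (c)'s conditions are all satisfied: aggregate throughput is 7,790 units, meeting the 6,490 units threshold; there is no plumbing or electrical service. However, paragraphs (f)–(g) must be considered: (f) operates against (c): a home-based business operates on the lot. (g), which would lift (f), is inapplicable — the lot is not in a historic district. So (c) is unavailable.
Exception (d) is satisfied on its face — the lot has no other accessory structure; the registered capacity is 1,020 units, meeting the 970 units threshold. However, paragraphs (h)–(l) must be considered: (h) applies — the baseline figure is 717, less than the 740 limit. (i) operates (a current Standing Notice is held), but is overridden by (j): (j) is triggered — the compliance score is 22 points, below the 28 points limit. (k) would limit (j) — a current Annual Registration is held — but (l) sets (k) aside: (l) operates against (k): the qualifying period is 80 days, under the 90 days limit. So (d) is unavailable.
Exception (e) requires that the owner holds a current Annual Declaration from the Valdor Board; but no current Annual Declaration is held, so (e) is unavailable.
No exception applies. The general rule governs.

Yes — Greta must obtain a building permit.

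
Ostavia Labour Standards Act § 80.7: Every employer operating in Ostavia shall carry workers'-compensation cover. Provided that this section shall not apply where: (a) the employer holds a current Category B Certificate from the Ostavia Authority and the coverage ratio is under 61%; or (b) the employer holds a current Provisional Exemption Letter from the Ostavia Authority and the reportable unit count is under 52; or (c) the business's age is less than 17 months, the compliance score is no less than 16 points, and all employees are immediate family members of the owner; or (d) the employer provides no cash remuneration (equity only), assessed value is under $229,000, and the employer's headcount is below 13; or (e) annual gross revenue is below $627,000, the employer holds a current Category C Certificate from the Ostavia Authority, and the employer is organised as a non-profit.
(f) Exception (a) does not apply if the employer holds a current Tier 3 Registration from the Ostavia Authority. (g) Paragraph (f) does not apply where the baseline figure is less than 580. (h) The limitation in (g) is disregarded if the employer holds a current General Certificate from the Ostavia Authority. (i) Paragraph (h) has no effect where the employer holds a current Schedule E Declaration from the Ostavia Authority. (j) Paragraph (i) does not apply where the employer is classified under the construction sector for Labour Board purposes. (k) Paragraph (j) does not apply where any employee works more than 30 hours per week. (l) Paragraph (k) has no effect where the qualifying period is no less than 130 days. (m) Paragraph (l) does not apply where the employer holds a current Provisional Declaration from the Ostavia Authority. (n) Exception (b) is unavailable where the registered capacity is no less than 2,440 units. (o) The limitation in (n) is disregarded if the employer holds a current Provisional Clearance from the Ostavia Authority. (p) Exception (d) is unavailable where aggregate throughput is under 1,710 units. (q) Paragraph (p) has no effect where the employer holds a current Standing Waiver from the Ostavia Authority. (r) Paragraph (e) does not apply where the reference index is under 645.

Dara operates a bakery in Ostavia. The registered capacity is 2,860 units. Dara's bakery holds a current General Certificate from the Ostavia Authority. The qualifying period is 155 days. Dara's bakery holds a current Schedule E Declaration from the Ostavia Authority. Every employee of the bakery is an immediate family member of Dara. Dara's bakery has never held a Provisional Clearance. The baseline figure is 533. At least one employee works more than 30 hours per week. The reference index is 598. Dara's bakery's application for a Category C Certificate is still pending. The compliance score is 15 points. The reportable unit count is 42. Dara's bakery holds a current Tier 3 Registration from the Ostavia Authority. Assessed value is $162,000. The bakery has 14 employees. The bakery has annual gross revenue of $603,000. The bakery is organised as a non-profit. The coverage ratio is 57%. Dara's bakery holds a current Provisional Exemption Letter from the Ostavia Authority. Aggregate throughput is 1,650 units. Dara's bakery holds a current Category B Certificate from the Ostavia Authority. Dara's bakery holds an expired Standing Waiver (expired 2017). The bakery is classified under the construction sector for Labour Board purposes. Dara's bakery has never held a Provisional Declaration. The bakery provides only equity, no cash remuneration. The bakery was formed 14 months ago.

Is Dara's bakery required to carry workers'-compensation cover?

Yes — Dara's bakery must carry workers'-compensation cover.

All of (a)'s requirements are met (a current Category B Certificate is held; the coverage ratio is 57%, under the 61% limit). But applying paragraphs (f)–(m): (f) operates against (a): a current Tier 3 Registration is held. (g) operates (the baseline figure is 533, less than the 580 limit), but is set aside by (h): (h) applies — a current General Certificate is held. (i) would limit (h) — a current Schedule E Declaration is held — but (j) sets (i) aside: (j) is triggered — the bakery is classified under the construction sector. (k) would limit (j) — at least one employee exceeds 30 hours/week — but (l) sets (k) aside: (l) operates against (k): the qualifying period is 155 days, meeting the 130 days threshold. (m) is inapplicable (no current Provisional Declaration is held), so (l) stands. (a) is therefore removed.
All of (b)'s requirements are met (a current Provisional Exemption Letter is held; the reportable unit count is 42, under the 52 limit). But: (n) operates against (b): the registered capacity is 2,860 units, meeting the 2,440 units threshold. (o) does not operate here (there is no Provisional Clearance in force), so (n) stands. So (b) is unavailable.
Exception (c) fails — the compliance score is 15 points, short of 16 points.
Exception (d) fails — the employer's headcount is 14, not below 13.
Exception (e) fails — no current Category C Certificate is held.
No exception displaces § 80.7.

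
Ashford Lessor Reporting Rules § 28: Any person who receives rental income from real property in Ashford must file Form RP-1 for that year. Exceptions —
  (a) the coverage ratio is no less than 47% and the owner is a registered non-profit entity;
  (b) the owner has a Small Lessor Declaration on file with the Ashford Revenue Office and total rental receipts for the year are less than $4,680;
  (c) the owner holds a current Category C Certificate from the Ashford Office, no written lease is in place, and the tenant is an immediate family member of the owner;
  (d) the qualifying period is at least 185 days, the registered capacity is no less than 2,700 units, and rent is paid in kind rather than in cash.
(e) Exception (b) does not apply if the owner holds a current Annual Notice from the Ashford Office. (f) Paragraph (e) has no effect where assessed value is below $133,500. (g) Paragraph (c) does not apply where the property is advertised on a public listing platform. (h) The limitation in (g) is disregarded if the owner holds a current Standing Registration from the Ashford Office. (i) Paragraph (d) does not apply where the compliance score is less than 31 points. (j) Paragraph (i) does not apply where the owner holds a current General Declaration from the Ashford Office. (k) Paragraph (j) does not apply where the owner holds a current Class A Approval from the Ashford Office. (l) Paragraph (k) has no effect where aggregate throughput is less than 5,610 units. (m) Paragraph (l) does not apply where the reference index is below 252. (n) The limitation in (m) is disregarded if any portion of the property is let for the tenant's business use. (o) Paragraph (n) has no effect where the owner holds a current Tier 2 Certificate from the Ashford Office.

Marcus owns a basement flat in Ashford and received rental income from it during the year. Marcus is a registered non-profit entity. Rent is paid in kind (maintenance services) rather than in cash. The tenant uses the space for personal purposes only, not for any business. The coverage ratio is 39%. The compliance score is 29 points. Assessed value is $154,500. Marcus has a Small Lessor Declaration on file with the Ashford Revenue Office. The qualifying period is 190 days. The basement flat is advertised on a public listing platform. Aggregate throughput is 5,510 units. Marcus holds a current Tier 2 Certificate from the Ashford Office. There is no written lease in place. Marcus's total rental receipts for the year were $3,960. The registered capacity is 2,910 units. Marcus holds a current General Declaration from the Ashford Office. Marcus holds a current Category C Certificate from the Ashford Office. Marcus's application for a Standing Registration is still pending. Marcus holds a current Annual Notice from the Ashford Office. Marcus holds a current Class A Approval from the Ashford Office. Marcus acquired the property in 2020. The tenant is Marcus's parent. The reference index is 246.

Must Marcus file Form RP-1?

Yes — Marcus must file Form RP-1.

Exception (a) fails — the coverage ratio is 39%, short of 47%.
Exception (b): a Small Lessor Declaration is on file; total rental receipts for the year are $3,960, less than the $4,680 limit — every condition holds. But applying paragraphs (e)–(f): (e) is triggered — a current Annual Notice is held. (f) is not triggered (assessed value is $154,500, not below $133,500), so (e) stands. Exception (b) does not apply.
Exception (c): a current Category C Certificate is held; there is no written lease; the tenant is an immediate family member — every condition holds. But applying paragraphs (g)–(h): (g) operates against (c): the property is publicly advertised. (h), which would lift (g), is not triggered — there is no Standing Registration in force. So (c) is unavailable.
Exception (d): the qualifying period is 190 days, meeting the 185 days threshold; the registered capacity is 2,910 units, meeting the 2,700 units threshold; rent is paid in kind — every condition holds. Turning to paragraphs (i)–(o): (i) operates against (d): the compliance score is 29 points, less than the 31 points limit. (j) would limit (i) — a current General Declaration is held — but (k) sets (j) aside: (k) is engaged — a current Class A Approval is held. (l) is engaged (aggregate throughput is 5,510 units, less than the 5,610 units limit), but yields to (m): (m) operates — the reference index is 246, below the 252 limit. (n) is not triggered (the space is used for personal purposes only), so (m) stands. (d) is therefore removed.
None of the exceptions is available; § 28 applies in full.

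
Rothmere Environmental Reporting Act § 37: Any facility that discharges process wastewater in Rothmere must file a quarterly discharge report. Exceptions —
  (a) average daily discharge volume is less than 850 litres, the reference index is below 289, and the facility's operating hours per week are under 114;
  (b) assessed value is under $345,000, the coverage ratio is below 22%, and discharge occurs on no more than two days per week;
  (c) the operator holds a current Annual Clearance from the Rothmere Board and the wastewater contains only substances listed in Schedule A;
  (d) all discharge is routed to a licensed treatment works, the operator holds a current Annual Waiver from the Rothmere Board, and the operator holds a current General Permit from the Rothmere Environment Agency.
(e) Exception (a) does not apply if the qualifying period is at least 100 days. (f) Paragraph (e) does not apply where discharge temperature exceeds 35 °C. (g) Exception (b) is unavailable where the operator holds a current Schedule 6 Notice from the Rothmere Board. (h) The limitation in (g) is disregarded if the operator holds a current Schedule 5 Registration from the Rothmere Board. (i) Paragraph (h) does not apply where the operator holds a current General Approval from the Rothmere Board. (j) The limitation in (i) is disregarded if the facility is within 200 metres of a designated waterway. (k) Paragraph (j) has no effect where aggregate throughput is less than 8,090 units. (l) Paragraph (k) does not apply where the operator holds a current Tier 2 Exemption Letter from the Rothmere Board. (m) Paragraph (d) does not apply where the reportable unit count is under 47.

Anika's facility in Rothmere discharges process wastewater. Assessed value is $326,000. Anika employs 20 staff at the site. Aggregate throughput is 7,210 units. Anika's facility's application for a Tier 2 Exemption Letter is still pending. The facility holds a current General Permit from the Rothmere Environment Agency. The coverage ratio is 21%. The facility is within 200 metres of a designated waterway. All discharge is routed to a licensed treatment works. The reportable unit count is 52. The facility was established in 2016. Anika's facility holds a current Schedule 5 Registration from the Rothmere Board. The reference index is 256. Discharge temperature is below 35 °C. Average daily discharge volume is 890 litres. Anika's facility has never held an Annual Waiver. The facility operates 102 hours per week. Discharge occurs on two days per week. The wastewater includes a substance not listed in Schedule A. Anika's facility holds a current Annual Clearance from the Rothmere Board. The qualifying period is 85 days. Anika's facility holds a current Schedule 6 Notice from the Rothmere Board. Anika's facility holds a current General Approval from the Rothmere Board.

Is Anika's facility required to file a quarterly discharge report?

Yes — Anika's facility must file a quarterly discharge report.

Exception (a) requires that average daily discharge volume is less than 850 litres; but average daily discharge volume is 890 litres, not less than 850 litres, so (a) is unavailable.
Exception (b) is satisfied on its face — assessed value is $326,000, under the $345,000 limit; the coverage ratio is 21%, below the 22% limit; discharge occurs on no more than two days per week. But: (g) operates — a current Schedule 6 Notice is held. (h) is engaged (a current Schedule 5 Registration is held), but is displaced by (i): (i) is triggered — a current General Approval is held. (j) would limit (i) — the facility is within 200 m of a designated waterway — but (k) sets (j) aside: (k) operates — aggregate throughput is 7,210 units, less than the 8,090 units limit. (l), which would lift (k), is inapplicable — there is no Tier 2 Exemption Letter in force. (b) is therefore removed.
Exception (c) fails — the wastewater includes a non-Schedule-A substance.
Exception (d) does not apply: there is no Annual Waiver in force.
Every exception is unavailable, so the rule governs.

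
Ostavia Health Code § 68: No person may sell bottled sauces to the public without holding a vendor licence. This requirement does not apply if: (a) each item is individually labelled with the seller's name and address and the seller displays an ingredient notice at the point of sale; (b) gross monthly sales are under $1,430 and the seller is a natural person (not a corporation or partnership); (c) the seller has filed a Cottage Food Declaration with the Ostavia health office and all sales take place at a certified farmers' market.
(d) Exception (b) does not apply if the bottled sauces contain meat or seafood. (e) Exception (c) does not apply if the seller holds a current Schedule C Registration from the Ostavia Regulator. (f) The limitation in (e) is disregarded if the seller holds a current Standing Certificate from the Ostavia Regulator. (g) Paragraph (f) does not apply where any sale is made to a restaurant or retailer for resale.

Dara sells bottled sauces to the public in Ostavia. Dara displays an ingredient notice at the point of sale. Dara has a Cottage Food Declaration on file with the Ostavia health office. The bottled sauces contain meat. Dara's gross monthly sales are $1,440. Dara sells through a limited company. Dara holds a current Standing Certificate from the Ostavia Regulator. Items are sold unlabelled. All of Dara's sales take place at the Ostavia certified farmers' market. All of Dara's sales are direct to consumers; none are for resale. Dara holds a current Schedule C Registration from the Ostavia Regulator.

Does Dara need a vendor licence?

Exception (a) fails — items are sold unlabelled.
Exception (b) does not apply: gross monthly sales are $1,440, not under $1,430.
Exception (c) is satisfied on its face — a Cottage Food Declaration is on file; all sales are at a certified farmers' market. Applying paragraphs (e)–(g): (e) applies (a current Schedule C Registration is held), but yields to (f): (f) is engaged — a current Standing Certificate is held. (g), which would lift (f), is inapplicable — no sales are for resale. Exception (c) stands.

No — exception (c) applies; Dara is not required to hold a vendor licence.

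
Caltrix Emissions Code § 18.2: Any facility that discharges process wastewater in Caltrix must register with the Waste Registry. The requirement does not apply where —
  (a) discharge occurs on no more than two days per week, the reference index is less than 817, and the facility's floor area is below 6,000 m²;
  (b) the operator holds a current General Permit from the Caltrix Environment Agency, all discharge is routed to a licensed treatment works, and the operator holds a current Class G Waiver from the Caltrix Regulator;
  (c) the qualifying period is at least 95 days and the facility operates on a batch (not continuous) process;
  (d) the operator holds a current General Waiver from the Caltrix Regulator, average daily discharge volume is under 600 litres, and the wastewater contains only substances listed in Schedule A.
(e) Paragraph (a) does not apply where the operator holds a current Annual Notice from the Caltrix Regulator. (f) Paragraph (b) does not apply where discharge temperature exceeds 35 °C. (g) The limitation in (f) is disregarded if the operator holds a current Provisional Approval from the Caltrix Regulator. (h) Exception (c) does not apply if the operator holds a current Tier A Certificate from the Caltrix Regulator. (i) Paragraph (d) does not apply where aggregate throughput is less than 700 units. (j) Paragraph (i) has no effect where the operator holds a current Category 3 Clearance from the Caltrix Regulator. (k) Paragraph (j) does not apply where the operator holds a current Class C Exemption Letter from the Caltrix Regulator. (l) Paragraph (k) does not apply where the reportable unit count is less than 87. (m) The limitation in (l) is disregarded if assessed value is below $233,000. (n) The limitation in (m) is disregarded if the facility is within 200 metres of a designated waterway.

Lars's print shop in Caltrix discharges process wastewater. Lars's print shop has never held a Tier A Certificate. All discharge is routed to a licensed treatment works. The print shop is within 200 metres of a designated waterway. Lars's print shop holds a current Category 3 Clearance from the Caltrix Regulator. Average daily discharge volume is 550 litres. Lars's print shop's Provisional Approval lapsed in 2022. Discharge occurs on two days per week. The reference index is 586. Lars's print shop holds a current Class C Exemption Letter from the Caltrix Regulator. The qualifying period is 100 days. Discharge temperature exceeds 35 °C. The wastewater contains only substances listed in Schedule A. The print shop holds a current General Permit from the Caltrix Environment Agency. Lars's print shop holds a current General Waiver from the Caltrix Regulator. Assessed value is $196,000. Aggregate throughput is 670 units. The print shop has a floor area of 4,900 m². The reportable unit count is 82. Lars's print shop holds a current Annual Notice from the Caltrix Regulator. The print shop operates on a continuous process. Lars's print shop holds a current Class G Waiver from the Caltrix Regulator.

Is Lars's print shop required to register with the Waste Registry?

Exception (a) is satisfied on its face — discharge occurs on no more than two days per week; the reference index is 586, less than the 817 limit; the facility's floor area is 4,900 m², below the 6,000 m² limit. Turning to paragraph (e): (e) is triggered — a current Annual Notice is held. Exception (a) does not apply.
All of (b)'s requirements are met (a current General Permit is held; discharge is routed to a licensed treatment works; a current Class G Waiver is held). Turning to paragraphs (f)–(g): (f) is engaged — discharge temperature exceeds 35 °C. (g) is inapplicable (no current Provisional Approval is held), so (f) stands. (b) is therefore removed.
Exception (c) fails — the facility operates on a continuous process.
Exception (d) is satisfied on its face — a current General Waiver is held; average daily discharge volume is 550 litres, under the 600 litres limit; the wastewater is Schedule-A-only. Considering the limiting provisions: (i) is triggered (aggregate throughput is 670 units, less than the 700 units limit), but yields to (j): (j) operates against (i): a current Category 3 Clearance is held. (k) applies (a current Class C Exemption Letter is held), but is overridden by (l): (l) operates — the reportable unit count is 82, less than the 87 limit. (m) would limit (l) — assessed value is $196,000, below the $233,000 limit — but (n) sets (m) aside: (n) operates against (m): the print shop is within 200 m of a designated waterway. So (d) applies.

No — exception (d) applies; Lars's print shop is not required to register with the Waste Registry.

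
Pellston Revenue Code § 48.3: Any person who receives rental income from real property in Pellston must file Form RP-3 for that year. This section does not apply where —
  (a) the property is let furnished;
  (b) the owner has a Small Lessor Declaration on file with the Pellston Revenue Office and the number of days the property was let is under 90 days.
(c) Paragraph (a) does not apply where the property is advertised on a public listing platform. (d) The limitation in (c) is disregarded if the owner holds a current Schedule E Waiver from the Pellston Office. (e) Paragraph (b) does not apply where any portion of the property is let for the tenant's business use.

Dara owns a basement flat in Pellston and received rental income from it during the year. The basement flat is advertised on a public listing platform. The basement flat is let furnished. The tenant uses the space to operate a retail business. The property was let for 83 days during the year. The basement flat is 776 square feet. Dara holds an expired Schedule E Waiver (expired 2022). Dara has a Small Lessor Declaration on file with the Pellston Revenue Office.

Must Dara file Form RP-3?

Yes — Dara must file Form RP-3.

Exception (a): the property is let furnished — every condition holds. However, paragraphs (c)–(d) must be considered: (c) operates against (a): the property is publicly advertised. (d), which would lift (c), does not operate here — no current Schedule E Waiver is held. Exception (a) does not apply.
All of (b)'s requirements are met (a Small Lessor Declaration is on file; the number of days the property was let is 83 days, under the 90 days limit). Turning to paragraph (e): (e) operates — the space is let for business use. So (b) is unavailable.
Every exception is unavailable, so the rule governs.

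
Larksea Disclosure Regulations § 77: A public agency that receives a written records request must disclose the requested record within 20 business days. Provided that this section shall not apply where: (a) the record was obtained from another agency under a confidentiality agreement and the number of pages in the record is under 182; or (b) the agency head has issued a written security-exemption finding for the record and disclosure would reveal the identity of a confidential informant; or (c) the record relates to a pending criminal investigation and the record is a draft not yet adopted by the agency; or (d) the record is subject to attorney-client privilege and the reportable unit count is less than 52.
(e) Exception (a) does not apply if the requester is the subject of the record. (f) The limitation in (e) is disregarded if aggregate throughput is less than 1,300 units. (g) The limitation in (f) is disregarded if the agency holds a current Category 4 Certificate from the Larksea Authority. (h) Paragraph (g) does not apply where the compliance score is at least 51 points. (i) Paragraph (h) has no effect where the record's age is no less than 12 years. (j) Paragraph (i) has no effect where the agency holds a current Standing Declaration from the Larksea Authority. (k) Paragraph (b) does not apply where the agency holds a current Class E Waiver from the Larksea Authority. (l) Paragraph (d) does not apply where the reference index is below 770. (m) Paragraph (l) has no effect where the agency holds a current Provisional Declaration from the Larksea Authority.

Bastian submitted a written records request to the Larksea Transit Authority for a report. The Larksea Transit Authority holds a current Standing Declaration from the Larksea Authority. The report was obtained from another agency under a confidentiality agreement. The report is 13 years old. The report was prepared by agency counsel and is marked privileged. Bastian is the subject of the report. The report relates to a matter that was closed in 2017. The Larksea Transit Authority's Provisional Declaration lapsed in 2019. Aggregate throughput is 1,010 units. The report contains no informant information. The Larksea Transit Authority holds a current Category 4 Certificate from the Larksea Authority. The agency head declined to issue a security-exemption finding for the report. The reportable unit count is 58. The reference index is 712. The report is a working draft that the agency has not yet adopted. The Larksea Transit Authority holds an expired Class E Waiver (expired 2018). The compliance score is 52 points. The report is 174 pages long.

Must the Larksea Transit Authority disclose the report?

No — exception (a) applies; the Larksea Transit Authority is not required to disclose the report.

Exception (a): the report was obtained under a confidentiality agreement; the number of pages in the record is 174, under the 182 limit — every condition holds. As to paragraphs (e)–(j): (e) is engaged (Bastian is the subject of the report), but is displaced by (f): (f) operates against (e): aggregate throughput is 1,010 units, less than the 1,300 units limit. (g) is engaged (a current Category 4 Certificate is held), but yields to (h): (h) is triggered — the compliance score is 52 points, meeting the 51 points threshold. (i) would limit (h) — the record's age is 13 years, meeting the 12 years threshold — but (j) sets (i) aside: (j) operates — a current Standing Declaration is held. (a) remains available.
Exception (b) requires that the agency head has issued a written security-exemption finding for the record; but the agency head declined to issue a security-exemption finding, so (b) is unavailable.
Exception (c) does not apply: the report relates to a closed matter.
Exception (d) requires that the reportable unit count is less than 52; but the reportable unit count is 58, not less than 52, so (d) is unavailable.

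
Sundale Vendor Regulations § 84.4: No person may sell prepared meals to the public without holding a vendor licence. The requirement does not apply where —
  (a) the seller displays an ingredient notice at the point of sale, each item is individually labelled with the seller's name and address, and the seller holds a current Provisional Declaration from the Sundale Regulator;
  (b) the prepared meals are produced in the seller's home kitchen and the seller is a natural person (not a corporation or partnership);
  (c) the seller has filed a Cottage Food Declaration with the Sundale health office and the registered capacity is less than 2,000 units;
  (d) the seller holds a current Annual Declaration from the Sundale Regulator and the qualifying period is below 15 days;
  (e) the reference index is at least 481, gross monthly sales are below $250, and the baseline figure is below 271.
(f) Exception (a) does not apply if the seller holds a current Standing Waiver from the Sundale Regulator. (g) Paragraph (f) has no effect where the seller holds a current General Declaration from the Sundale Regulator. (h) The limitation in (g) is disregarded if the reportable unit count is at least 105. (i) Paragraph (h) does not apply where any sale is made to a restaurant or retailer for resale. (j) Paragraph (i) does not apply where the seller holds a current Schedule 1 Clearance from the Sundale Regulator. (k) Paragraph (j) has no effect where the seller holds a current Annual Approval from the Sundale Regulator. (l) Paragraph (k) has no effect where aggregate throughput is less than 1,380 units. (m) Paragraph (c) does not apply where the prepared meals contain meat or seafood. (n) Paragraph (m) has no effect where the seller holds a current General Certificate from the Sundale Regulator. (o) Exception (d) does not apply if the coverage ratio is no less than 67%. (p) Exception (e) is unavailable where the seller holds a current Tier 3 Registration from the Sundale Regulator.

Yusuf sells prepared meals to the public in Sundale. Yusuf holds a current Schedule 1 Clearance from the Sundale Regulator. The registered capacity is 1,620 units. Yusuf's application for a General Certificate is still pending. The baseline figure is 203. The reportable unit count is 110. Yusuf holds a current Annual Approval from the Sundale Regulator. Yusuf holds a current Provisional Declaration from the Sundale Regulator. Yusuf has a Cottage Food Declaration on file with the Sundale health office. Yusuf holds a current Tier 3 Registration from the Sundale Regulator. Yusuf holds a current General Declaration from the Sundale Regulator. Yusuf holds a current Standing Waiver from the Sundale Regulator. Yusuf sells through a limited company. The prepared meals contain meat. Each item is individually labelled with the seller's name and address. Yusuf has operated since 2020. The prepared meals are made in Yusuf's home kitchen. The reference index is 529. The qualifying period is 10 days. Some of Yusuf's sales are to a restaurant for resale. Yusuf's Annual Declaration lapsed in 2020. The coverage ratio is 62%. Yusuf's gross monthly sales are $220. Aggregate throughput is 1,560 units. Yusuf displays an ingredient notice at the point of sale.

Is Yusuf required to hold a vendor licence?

Exception (a) is satisfied on its face — an ingredient notice is displayed; items are individually labelled; a current Provisional Declaration is held. Under paragraphs (f)–(l): (f) is engaged (a current Standing Waiver is held), but is itself disapplied by (g): (g) is triggered — a current General Declaration is held. (h) is engaged (the reportable unit count is 110, meeting the 105 threshold), but is overridden by (i): (i) is triggered — some sales are to a restaurant for resale. (j) would limit (i) — a current Schedule 1 Clearance is held — but (k) sets (j) aside: (k) operates against (j): a current Annual Approval is held. (l), which would lift (k), does not operate here — aggregate throughput is 1,560 units, not less than 1,380 units. (a) remains available.
Exception (b) fails — the seller operates through a limited company.
Exception (c)'s conditions are all satisfied: a Cottage Food Declaration is on file; the registered capacity is 1,620 units, less than the 2,000 units limit. However, paragraphs (m)–(n) must be considered: (m) is triggered — the prepared meals contain meat. (n) is not triggered (there is no General Certificate in force), so (m) stands. (c) is therefore removed.
Exception (d) fails — the Annual Declaration is not current.
Exception (e)'s conditions are all satisfied: the reference index is 529, meeting the 481 threshold; gross monthly sales are $220, below the $250 limit; the baseline figure is 203, below the 271 limit. Turning to paragraph (p): (p) is engaged — a current Tier 3 Registration is held. Exception (e) does not apply.

No — exception (a) applies; Yusuf is not required to hold a vendor licence.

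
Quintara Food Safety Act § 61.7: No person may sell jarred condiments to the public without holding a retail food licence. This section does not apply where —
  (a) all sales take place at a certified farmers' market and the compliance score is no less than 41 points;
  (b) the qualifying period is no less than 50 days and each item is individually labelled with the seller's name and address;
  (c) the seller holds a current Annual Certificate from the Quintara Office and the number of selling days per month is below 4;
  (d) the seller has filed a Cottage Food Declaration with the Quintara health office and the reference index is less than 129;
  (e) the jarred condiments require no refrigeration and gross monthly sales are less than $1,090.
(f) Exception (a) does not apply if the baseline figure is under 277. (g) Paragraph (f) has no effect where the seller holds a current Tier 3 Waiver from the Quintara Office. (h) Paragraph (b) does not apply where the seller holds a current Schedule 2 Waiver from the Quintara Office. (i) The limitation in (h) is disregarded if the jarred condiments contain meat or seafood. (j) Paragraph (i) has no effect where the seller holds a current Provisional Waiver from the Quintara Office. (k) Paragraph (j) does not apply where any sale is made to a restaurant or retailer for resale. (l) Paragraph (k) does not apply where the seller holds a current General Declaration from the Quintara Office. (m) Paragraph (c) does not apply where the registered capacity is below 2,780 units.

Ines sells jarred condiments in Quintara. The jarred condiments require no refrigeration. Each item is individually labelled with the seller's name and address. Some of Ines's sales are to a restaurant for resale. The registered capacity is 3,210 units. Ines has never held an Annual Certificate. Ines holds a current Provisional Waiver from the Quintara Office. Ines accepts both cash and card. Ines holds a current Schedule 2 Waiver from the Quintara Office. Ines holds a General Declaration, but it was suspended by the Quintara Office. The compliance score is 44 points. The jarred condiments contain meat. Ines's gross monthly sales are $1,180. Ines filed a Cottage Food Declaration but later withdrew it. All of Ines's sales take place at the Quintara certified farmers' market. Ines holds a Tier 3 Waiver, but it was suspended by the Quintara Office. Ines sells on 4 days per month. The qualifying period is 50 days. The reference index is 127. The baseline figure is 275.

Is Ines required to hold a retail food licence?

Exception (a)'s conditions are all satisfied: all sales are at a certified farmers' market; the compliance score is 44 points, meeting the 41 points threshold. However, paragraphs (f)–(g) must be considered: (f) operates against (a): the baseline figure is 275, under the 277 limit. (g) is inapplicable (there is no Tier 3 Waiver in force), so (f) stands. So (a) is unavailable.
All of (b)'s requirements are met (the qualifying period is 50 days, meeting the 50 days threshold; items are individually labelled). Considering the limiting provisions: (h) would limit (b) — a current Schedule 2 Waiver is held — but (i) sets (h) aside: (i) is triggered — the jarred condiments contain meat. (j) would limit (i) — a current Provisional Waiver is held — but (k) sets (j) aside: (k) operates against (j): some sales are to a restaurant for resale. (l) is not engaged (the General Declaration is not current), so (k) stands. (b) remains available.
Exception (c) does not apply: there is no Annual Certificate in force.
Exception (d) does not apply: the Cottage Food Declaration was withdrawn.
Exception (e) does not apply: gross monthly sales are $1,180, not less than $1,090.

No — exception (b) applies; Ines is not required to hold a retail food licence.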